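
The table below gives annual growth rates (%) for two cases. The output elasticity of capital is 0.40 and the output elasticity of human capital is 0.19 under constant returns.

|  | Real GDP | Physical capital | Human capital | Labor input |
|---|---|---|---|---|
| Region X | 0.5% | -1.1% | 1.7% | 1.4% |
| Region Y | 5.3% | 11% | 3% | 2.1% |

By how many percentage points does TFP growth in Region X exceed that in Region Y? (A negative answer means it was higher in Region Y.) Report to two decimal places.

0.57 percentage points

Labor's share = 1 − 0.4 − 0.19 = 0.41.
Region X: TFP = 0.5 + 0.44 − 0.323 − 0.574 = 0.043%.
Region Y: TFP = 5.3 − 4.4 − 0.57 − 0.861 = -0.531%.
Difference = 0.043 − (-0.531) = 0.574 pp.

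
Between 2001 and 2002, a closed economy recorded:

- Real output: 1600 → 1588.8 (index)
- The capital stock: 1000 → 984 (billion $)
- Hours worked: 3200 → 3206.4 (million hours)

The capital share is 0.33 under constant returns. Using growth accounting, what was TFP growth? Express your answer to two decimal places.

Real output growth = (1588.8 − 1600) / 1600 = -0.7%.
The capital stock growth = (984 − 1000) / 1000 = -1.6%.
Hours worked growth = (3206.4 − 3200) / 3200 = 0.2%.
Labor's share = 1 − 0.33 = 0.67.
The capital stock: 0.33 × (-1.6) = -0.528 pp.
Hours worked: 0.67 × 0.2 = 0.134 pp.
TFP growth = -0.7 + 0.394 = -0.306%.

-0.31%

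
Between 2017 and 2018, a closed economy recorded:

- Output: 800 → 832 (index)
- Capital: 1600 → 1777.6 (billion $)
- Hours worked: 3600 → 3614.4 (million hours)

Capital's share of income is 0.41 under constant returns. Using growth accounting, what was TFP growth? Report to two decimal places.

Output growth = (832 − 800) / 800 = 4%.
Capital growth = (1777.6 − 1600) / 1600 = 11.1%.
Hours worked growth = (3614.4 − 3600) / 3600 = 0.4%.
Labor's share = 1 − 0.41 = 0.59.
Capital: 0.41 × 11.1 = 4.551 pp.
Hours worked: 0.59 × 0.4 = 0.236 pp.
TFP growth = 4 − 4.787 = -0.787%.

-0.79%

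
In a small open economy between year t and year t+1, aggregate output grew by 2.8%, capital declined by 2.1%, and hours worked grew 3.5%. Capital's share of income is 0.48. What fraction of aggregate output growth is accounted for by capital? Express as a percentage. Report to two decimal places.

Capital contributed 0.48 × (-2.1) = -1.008 pp.
Share of growth = -1.008 / 2.8 × 100 = -36%.

Capital accounted for -36.00% of growth.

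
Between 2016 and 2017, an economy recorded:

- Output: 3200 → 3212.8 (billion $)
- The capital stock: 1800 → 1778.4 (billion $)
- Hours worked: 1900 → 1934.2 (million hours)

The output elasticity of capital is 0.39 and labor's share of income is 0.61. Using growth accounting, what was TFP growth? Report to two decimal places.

-0.23%

Output growth = (3212.8 − 3200) / 3200 = 0.4%.
The capital stock growth = (1778.4 − 1800) / 1800 = -1.2%.
Hours worked growth = (1934.2 − 1900) / 1900 = 1.8%.
Labor's share = 1 − 0.39 = 0.61.
The capital stock: 0.39 × (-1.2) = -0.468 pp.
Hours worked: 0.61 × 1.8 = 1.098 pp.
TFP growth = 0.4 − 0.63 = -0.23%.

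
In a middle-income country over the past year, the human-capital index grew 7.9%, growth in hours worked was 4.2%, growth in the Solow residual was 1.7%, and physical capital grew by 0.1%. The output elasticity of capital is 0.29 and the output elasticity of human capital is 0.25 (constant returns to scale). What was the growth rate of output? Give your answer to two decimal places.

5.64%

Labor's share = 1 − 0.29 − 0.25 = 0.46.
Physical capital: 0.29 × 0.1 = 0.029 pp.
The human-capital index: 0.25 × 7.9 = 1.975 pp.
Hours worked: 0.46 × 4.2 = 1.932 pp.
Output growth = 1.7 + 3.936 = 5.636%.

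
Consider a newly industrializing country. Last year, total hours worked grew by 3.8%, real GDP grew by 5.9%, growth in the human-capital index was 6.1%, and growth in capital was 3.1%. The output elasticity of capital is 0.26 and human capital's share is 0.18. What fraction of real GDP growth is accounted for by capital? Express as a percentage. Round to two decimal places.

Capital contributed 0.26 × 3.1 = 0.806 pp.
Share of growth = 0.806 / 5.9 × 100 = 13.661%.

13.66%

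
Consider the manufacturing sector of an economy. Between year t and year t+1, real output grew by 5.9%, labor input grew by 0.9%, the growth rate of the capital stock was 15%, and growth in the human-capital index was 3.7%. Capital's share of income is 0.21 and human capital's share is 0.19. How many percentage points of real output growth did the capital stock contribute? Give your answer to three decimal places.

3.150 pp

Contribution = share × growth = 0.21 × 15 = 3.15 pp.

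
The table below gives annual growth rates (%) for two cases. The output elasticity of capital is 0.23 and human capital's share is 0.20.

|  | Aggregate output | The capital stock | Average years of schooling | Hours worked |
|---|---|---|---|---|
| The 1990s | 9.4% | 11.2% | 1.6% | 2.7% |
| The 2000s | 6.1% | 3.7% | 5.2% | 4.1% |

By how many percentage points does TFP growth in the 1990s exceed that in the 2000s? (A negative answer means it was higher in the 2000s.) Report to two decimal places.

3.09 percentage points

Labor's share = 1 − 0.23 − 0.2 = 0.57.
The 1990s: TFP = 9.4 − 2.576 − 0.32 − 1.539 = 4.965%.
The 2000s: TFP = 6.1 − 0.851 − 1.04 − 2.337 = 1.872%.
Difference = 4.965 − (1.872) = 3.093 pp.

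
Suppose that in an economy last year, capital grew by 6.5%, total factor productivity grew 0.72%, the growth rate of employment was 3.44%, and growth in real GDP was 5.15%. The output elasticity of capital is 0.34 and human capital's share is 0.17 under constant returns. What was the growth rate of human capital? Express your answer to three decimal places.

Labor's share = 1 − 0.34 − 0.17 = 0.49.
gY = gA + 0.34×6.5 + 0.49×3.44 + 0.17×g.
0.17×g = 5.15 − 0.72 − 3.8956 = 0.5344.
g = 0.5344 / 0.17 = 3.14353%.

3.144%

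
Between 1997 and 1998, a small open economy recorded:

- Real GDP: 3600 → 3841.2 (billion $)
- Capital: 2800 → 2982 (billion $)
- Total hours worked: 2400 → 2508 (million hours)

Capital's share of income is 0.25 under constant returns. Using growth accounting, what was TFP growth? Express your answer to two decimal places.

Real GDP growth = (3841.2 − 3600) / 3600 = 6.7%.
Capital growth = (2982 − 2800) / 2800 = 6.5%.
Total hours worked growth = (2508 − 2400) / 2400 = 4.5%.
Labor's share = 1 − 0.25 = 0.75.
Capital: 0.25 × 6.5 = 1.625 pp.
Total hours worked: 0.75 × 4.5 = 3.375 pp.
TFP growth = 6.7 − 5 = 1.7%.

1.70%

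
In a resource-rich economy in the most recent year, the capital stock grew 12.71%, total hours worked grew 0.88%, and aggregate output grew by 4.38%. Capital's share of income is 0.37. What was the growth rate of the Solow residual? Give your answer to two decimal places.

Labor's share = 1 − 0.37 = 0.63.
The capital stock: 0.37 × 12.71 = 4.7027 pp.
Total hours worked: 0.63 × 0.88 = 0.5544 pp.
TFP growth = 4.38 − 5.2571 = -0.8771%.

-0.88%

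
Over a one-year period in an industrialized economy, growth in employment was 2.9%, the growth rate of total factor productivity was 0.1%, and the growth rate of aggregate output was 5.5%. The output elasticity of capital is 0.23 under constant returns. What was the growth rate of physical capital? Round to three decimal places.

Labor's share = 1 − 0.23 = 0.77.
gY = gA + 0.77×2.9 + 0.23×g.
0.23×g = 5.5 − 0.1 − 2.233 = 3.167.
g = 3.167 / 0.23 = 13.76957%.

Physical capital growth was 13.770%.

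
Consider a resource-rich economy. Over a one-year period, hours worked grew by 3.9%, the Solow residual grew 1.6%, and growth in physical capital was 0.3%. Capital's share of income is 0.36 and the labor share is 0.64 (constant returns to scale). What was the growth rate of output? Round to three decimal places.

Labor's share = 1 − 0.36 = 0.64.
Physical capital: 0.36 × 0.3 = 0.108 pp.
Hours worked: 0.64 × 3.9 = 2.496 pp.
Output growth = 1.6 + 2.604 = 4.204%.

4.204%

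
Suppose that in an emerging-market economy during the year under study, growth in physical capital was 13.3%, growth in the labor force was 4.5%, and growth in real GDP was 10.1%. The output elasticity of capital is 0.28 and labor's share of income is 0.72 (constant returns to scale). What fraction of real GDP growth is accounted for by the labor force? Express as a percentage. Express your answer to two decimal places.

Labor's share = 1 − 0.28 = 0.72.
The labor force contributed 0.72 × 4.5 = 3.24 pp.
Share of growth = 3.24 / 10.1 × 100 = 32.0792%.

The labor force accounted for 32.08% of growth.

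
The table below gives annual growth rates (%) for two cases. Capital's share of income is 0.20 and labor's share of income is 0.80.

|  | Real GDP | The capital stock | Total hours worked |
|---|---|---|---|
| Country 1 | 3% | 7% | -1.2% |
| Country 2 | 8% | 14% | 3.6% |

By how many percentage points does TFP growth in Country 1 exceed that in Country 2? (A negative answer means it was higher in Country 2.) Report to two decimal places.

Labor's share = 1 − 0.2 = 0.8.
Country 1: TFP = 3 − 1.4 + 0.96 = 2.56%.
Country 2: TFP = 8 − 2.8 − 2.88 = 2.32%.
Difference = 2.56 − (2.32) = 0.24 pp.

0.24 percentage points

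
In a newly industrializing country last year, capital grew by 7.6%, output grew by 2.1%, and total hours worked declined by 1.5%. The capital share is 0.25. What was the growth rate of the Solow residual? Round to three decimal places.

Labor's share = 1 − 0.25 = 0.75.
Capital: 0.25 × 7.6 = 1.9 pp.
Total hours worked: 0.75 × (-1.5) = -1.125 pp.
TFP growth = 2.1 − 0.775 = 1.325%.

1.325%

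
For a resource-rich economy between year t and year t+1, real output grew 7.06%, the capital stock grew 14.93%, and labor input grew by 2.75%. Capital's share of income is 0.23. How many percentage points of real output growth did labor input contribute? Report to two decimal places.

Labor's share = 1 − 0.23 = 0.77.
Contribution = share × growth = 0.77 × 2.75 = 2.1175 pp.

2.12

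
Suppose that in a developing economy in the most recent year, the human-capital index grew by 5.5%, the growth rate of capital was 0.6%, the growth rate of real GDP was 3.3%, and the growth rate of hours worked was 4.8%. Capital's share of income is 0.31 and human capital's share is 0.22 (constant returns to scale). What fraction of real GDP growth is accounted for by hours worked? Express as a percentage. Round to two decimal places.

68.36%

Labor's share = 1 − 0.31 − 0.22 = 0.47.
Hours worked contributed 0.47 × 4.8 = 2.256 pp.
Share of growth = 2.256 / 3.3 × 100 = 68.3636%.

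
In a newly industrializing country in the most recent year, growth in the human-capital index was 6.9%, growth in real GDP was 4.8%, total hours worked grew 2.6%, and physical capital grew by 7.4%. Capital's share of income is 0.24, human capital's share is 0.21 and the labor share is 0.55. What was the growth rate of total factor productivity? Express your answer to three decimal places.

0.145%

Labor's share = 1 − 0.24 − 0.21 = 0.55.
Physical capital: 0.24 × 7.4 = 1.776 pp.
The human-capital index: 0.21 × 6.9 = 1.449 pp.
Total hours worked: 0.55 × 2.6 = 1.43 pp.
TFP growth = 4.8 − 4.655 = 0.145%.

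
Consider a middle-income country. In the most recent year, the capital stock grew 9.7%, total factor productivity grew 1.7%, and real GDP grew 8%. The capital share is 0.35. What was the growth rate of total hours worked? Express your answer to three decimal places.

4.469%

Labor's share = 1 − 0.35 = 0.65.
gY = gA + 0.35×9.7 + 0.65×g.
0.65×g = 8 − 1.7 − 3.395 = 2.905.
g = 2.905 / 0.65 = 4.46923%.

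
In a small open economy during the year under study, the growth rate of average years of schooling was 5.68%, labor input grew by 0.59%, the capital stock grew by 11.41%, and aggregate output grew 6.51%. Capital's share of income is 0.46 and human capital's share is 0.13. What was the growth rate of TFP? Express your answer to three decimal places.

Labor's share = 1 − 0.46 − 0.13 = 0.41.
The capital stock: 0.46 × 11.41 = 5.2486 pp.
Average years of schooling: 0.13 × 5.68 = 0.7384 pp.
Labor input: 0.41 × 0.59 = 0.2419 pp.
TFP growth = 6.51 − 6.2289 = 0.2811%.

0.281%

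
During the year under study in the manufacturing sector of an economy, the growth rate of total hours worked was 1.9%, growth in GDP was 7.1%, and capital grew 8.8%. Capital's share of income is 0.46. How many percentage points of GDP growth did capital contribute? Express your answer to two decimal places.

4.05

Contribution = share × growth = 0.46 × 8.8 = 4.048 pp.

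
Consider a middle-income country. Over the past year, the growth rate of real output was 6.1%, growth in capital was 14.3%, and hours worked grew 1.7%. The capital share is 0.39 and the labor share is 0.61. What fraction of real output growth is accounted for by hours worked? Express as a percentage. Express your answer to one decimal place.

Hours worked accounted for 17.0% of growth.

Labor's share = 1 − 0.39 = 0.61.
Hours worked contributed 0.61 × 1.7 = 1.037 pp.
Share of growth = 1.037 / 6.1 × 100 = 17%.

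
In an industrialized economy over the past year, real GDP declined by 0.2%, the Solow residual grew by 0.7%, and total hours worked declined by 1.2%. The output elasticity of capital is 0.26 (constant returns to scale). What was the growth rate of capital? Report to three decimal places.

Labor's share = 1 − 0.26 = 0.74.
gY = gA + 0.74×(-1.2) + 0.26×g.
0.26×g = -0.2 − 0.7 + 0.888 = -0.012.
g = -0.012 / 0.26 = -0.04615%.

-0.046%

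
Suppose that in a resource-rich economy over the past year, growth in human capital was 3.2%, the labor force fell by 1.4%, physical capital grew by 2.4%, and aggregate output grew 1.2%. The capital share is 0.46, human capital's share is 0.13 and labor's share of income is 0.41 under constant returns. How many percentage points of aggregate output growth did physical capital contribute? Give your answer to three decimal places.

Contribution = share × growth = 0.46 × 2.4 = 1.104 pp.

1.104 percentage points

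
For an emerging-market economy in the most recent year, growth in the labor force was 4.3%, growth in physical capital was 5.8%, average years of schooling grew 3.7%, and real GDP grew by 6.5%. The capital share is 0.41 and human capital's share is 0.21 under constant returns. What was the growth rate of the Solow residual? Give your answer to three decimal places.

1.711%

Labor's share = 1 − 0.41 − 0.21 = 0.38.
Physical capital: 0.41 × 5.8 = 2.378 pp.
Average years of schooling: 0.21 × 3.7 = 0.777 pp.
The labor force: 0.38 × 4.3 = 1.634 pp.
TFP growth = 6.5 − 4.789 = 1.711%.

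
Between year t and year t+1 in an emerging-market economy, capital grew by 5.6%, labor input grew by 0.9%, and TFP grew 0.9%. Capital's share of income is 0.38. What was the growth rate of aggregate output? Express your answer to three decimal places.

Labor's share = 1 − 0.38 = 0.62.
Capital: 0.38 × 5.6 = 2.128 pp.
Labor input: 0.62 × 0.9 = 0.558 pp.
Output growth = 0.9 + 2.686 = 3.586%.

Aggregate output grew 3.586%.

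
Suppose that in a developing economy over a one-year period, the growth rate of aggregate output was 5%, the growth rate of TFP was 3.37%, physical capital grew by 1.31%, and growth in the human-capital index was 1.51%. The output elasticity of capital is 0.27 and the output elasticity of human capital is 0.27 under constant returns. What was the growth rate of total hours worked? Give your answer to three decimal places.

Labor's share = 1 − 0.27 − 0.27 = 0.46.
gY = gA + 0.27×1.31 + 0.27×1.51 + 0.46×g.
0.46×g = 5 − 3.37 − 0.7614 = 0.8686.
g = 0.8686 / 0.46 = 1.88826%.

Total hours worked grew 1.888%.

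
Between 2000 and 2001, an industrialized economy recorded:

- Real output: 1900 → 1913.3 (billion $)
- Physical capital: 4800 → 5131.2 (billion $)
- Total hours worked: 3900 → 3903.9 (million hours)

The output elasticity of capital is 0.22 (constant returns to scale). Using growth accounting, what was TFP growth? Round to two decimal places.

-0.90%

Real output growth = (1913.3 − 1900) / 1900 = 0.7%.
Physical capital growth = (5131.2 − 4800) / 4800 = 6.9%.
Total hours worked growth = (3903.9 − 3900) / 3900 = 0.1%.
Labor's share = 1 − 0.22 = 0.78.
Physical capital: 0.22 × 6.9 = 1.518 pp.
Total hours worked: 0.78 × 0.1 = 0.078 pp.
TFP growth = 0.7 − 1.596 = -0.896%.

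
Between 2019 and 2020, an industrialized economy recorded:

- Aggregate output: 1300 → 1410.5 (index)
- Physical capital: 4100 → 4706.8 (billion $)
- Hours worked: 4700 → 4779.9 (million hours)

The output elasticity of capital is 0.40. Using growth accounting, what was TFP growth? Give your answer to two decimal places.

Aggregate output growth = (1410.5 − 1300) / 1300 = 8.5%.
Physical capital growth = (4706.8 − 4100) / 4100 = 14.8%.
Hours worked growth = (4779.9 − 4700) / 4700 = 1.7%.
Labor's share = 1 − 0.4 = 0.6.
Physical capital: 0.4 × 14.8 = 5.92 pp.
Hours worked: 0.6 × 1.7 = 1.02 pp.
TFP growth = 8.5 − 6.94 = 1.56%.

1.56%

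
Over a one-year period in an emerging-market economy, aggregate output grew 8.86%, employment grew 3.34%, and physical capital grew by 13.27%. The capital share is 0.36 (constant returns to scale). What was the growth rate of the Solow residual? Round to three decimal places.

The Solow residual grew 1.945%.

Labor's share = 1 − 0.36 = 0.64.
Physical capital: 0.36 × 13.27 = 4.7772 pp.
Employment: 0.64 × 3.34 = 2.1376 pp.
TFP growth = 8.86 − 6.9148 = 1.9452%.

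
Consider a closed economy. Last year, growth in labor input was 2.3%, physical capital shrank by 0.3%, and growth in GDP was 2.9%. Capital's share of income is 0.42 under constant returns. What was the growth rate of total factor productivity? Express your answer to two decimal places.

Total factor productivity growth was 1.69%.

Labor's share = 1 − 0.42 = 0.58.
Physical capital: 0.42 × (-0.3) = -0.126 pp.
Labor input: 0.58 × 2.3 = 1.334 pp.
TFP growth = 2.9 − 1.208 = 1.692%.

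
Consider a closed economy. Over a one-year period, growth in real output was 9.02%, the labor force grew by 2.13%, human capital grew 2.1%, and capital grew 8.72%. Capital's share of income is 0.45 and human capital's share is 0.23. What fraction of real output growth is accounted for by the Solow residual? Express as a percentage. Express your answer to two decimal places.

43.59%

Labor's share = 1 − 0.45 − 0.23 = 0.32.
Capital: 0.45 × 8.72 = 3.924 pp.
Human capital: 0.23 × 2.1 = 0.483 pp.
The labor force: 0.32 × 2.13 = 0.6816 pp.
TFP growth = 9.02 − 5.0886 = 3.9314%.
TFP share of growth = 3.9314 / 9.02 × 100 = 43.5854%.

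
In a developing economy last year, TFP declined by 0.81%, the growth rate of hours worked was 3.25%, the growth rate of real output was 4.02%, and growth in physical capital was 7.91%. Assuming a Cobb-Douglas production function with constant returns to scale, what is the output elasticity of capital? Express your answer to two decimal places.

gY = gA + α·gK + (1−α)·gL, so gY − gA − gL = α(gK − gL).
4.02 + 0.81 − 3.25 = α × (7.91 − 3.25).
1.58 = 4.66 α, so α = 0.3391.

0.34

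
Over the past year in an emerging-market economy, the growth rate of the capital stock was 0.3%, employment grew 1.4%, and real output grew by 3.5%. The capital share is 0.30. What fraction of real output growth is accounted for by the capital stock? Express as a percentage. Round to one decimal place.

The capital stock contributed 0.3 × 0.3 = 0.09 pp.
Share of growth = 0.09 / 3.5 × 100 = 2.571%.

2.6%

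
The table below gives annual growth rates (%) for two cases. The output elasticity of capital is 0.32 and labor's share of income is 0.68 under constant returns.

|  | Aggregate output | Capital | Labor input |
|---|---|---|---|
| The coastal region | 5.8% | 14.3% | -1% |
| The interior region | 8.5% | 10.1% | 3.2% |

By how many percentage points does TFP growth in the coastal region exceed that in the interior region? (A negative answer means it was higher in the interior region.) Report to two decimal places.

Labor's share = 1 − 0.32 = 0.68.
The coastal region: TFP = 5.8 − 4.576 + 0.68 = 1.904%.
The interior region: TFP = 8.5 − 3.232 − 2.176 = 3.092%.
Difference = 1.904 − (3.092) = -1.188 pp.

-1.19 percentage points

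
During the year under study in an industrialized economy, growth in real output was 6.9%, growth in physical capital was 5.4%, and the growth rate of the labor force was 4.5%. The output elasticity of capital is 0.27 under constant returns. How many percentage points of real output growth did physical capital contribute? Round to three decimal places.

1.458

Contribution = share × growth = 0.27 × 5.4 = 1.458 pp.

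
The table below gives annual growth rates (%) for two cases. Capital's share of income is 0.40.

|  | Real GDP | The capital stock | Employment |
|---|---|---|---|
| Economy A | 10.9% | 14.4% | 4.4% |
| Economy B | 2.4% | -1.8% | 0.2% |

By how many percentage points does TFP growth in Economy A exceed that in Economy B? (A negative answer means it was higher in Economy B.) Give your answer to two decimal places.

Labor's share = 1 − 0.4 = 0.6.
Economy A: TFP = 10.9 − 5.76 − 2.64 = 2.5%.
Economy B: TFP = 2.4 + 0.72 − 0.12 = 3%.
Difference = 2.5 − (3) = -0.5 pp.

-0.50 percentage points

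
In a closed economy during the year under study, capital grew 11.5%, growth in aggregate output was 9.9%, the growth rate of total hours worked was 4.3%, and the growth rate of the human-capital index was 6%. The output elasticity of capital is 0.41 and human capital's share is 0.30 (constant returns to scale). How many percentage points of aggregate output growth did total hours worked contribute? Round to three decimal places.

1.247 pp

Labor's share = 1 − 0.41 − 0.3 = 0.29.
Contribution = share × growth = 0.29 × 4.3 = 1.247 pp.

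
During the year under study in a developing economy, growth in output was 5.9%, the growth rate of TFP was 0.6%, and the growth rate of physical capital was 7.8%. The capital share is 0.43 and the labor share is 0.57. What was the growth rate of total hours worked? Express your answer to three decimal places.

Labor's share = 1 − 0.43 = 0.57.
gY = gA + 0.43×7.8 + 0.57×g.
0.57×g = 5.9 − 0.6 − 3.354 = 1.946.
g = 1.946 / 0.57 = 3.41404%.

Total hours worked grew 3.414%.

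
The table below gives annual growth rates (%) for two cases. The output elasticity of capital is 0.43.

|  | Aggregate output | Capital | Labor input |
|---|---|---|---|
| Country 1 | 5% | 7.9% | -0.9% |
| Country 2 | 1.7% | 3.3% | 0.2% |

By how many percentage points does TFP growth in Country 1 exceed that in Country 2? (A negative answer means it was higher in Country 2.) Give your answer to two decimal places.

Labor's share = 1 − 0.43 = 0.57.
Country 1: TFP = 5 − 3.397 + 0.513 = 2.116%.
Country 2: TFP = 1.7 − 1.419 − 0.114 = 0.167%.
Difference = 2.116 − (0.167) = 1.949 pp.

1.95 percentage points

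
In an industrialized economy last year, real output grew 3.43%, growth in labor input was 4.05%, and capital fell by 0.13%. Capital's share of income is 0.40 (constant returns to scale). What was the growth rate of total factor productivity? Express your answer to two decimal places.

1.05%

Labor's share = 1 − 0.4 = 0.6.
Capital: 0.4 × (-0.13) = -0.052 pp.
Labor input: 0.6 × 4.05 = 2.43 pp.
TFP growth = 3.43 − 2.378 = 1.052%.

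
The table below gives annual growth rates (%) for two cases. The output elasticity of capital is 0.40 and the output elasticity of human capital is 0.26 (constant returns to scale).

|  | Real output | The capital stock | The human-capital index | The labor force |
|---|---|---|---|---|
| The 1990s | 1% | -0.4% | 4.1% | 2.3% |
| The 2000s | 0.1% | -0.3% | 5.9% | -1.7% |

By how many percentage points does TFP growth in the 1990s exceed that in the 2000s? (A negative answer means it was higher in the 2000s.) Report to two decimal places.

0.05 percentage points

Labor's share = 1 − 0.4 − 0.26 = 0.34.
The 1990s: TFP = 1 + 0.16 − 1.066 − 0.782 = -0.688%.
The 2000s: TFP = 0.1 + 0.12 − 1.534 + 0.578 = -0.736%.
Difference = -0.688 − (-0.736) = 0.048 pp.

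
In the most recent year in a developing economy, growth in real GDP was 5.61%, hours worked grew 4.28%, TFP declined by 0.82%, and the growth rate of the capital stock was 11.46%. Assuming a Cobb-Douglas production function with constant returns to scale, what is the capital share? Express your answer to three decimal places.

gY = gA + α·gK + (1−α)·gL, so gY − gA − gL = α(gK − gL).
5.61 + 0.82 − 4.28 = α × (11.46 − 4.28).
2.15 = 7.18 α, so α = 0.29944.

The capital share is 0.299.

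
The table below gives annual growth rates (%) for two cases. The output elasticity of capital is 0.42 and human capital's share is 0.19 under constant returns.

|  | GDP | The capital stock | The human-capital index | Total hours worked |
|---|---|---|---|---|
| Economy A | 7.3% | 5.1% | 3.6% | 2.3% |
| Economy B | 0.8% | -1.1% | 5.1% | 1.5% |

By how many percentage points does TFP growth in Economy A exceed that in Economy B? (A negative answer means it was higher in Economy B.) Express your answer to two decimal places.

3.87 percentage points

Labor's share = 1 − 0.42 − 0.19 = 0.39.
Economy A: TFP = 7.3 − 2.142 − 0.684 − 0.897 = 3.577%.
Economy B: TFP = 0.8 + 0.462 − 0.969 − 0.585 = -0.292%.
Difference = 3.577 − (-0.292) = 3.869 pp.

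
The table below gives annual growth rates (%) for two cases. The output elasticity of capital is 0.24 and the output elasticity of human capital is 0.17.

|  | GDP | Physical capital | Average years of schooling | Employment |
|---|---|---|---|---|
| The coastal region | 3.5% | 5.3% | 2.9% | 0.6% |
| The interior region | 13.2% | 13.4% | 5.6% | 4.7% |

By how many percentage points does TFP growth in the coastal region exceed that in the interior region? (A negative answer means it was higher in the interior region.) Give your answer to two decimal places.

Labor's share = 1 − 0.24 − 0.17 = 0.59.
The coastal region: TFP = 3.5 − 1.272 − 0.493 − 0.354 = 1.381%.
The interior region: TFP = 13.2 − 3.216 − 0.952 − 2.773 = 6.259%.
Difference = 1.381 − (6.259) = -4.878 pp.

-4.88 percentage points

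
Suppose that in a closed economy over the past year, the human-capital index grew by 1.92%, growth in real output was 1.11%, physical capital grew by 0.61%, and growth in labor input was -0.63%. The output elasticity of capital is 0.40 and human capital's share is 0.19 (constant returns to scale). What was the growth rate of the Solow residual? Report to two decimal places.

The Solow residual growth was 0.76%.

Labor's share = 1 − 0.4 − 0.19 = 0.41.
Physical capital: 0.4 × 0.61 = 0.244 pp.
The human-capital index: 0.19 × 1.92 = 0.3648 pp.
Labor input: 0.41 × (-0.63) = -0.2583 pp.
TFP growth = 1.11 − 0.3505 = 0.7595%.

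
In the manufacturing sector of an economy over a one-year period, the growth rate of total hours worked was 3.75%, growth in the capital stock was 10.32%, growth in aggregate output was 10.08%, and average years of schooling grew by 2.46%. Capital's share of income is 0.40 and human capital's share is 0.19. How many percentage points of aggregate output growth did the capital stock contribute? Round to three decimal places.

4.128 pp

Contribution = share × growth = 0.4 × 10.32 = 4.128 pp.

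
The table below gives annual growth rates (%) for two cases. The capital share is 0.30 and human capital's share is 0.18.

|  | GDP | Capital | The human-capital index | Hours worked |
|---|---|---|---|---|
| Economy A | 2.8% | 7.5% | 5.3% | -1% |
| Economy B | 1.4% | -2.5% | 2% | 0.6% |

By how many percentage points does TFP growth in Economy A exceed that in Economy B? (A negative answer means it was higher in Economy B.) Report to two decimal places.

-1.36 percentage points

Labor's share = 1 − 0.3 − 0.18 = 0.52.
Economy A: TFP = 2.8 − 2.25 − 0.954 + 0.52 = 0.116%.
Economy B: TFP = 1.4 + 0.75 − 0.36 − 0.312 = 1.478%.
Difference = 0.116 − (1.478) = -1.362 pp.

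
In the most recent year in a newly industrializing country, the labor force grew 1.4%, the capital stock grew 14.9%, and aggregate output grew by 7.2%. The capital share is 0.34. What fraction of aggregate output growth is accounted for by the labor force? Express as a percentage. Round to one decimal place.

12.8%

Labor's share = 1 − 0.34 = 0.66.
The labor force contributed 0.66 × 1.4 = 0.924 pp.
Share of growth = 0.924 / 7.2 × 100 = 12.833%.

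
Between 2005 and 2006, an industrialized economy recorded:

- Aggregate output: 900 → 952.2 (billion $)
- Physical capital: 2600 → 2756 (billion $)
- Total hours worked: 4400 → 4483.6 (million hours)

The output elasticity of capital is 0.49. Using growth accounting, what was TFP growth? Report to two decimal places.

1.89%

Aggregate output growth = (952.2 − 900) / 900 = 5.8%.
Physical capital growth = (2756 − 2600) / 2600 = 6%.
Total hours worked growth = (4483.6 − 4400) / 4400 = 1.9%.
Labor's share = 1 − 0.49 = 0.51.
Physical capital: 0.49 × 6 = 2.94 pp.
Total hours worked: 0.51 × 1.9 = 0.969 pp.
TFP growth = 5.8 − 3.909 = 1.891%.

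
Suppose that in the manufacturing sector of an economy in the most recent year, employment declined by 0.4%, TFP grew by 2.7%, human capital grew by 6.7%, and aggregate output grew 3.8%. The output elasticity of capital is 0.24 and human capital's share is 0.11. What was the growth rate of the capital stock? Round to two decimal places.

Labor's share = 1 − 0.24 − 0.11 = 0.65.
gY = gA + 0.11×6.7 + 0.65×(-0.4) + 0.24×g.
0.24×g = 3.8 − 2.7 − 0.477 = 0.623.
g = 0.623 / 0.24 = 2.5958%.

The capital stock grew 2.60%.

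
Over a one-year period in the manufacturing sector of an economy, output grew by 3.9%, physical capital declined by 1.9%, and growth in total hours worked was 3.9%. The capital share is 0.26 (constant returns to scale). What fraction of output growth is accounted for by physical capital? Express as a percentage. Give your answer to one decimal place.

Physical capital contributed 0.26 × (-1.9) = -0.494 pp.
Share of growth = -0.494 / 3.9 × 100 = -12.667%.

-12.7%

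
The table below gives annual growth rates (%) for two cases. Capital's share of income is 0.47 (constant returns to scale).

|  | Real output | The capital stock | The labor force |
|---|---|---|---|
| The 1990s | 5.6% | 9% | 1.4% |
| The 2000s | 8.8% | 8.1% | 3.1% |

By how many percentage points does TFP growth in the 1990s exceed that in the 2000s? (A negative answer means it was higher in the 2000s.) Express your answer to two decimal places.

-2.72 percentage points

Labor's share = 1 − 0.47 = 0.53.
The 1990s: TFP = 5.6 − 4.23 − 0.742 = 0.628%.
The 2000s: TFP = 8.8 − 3.807 − 1.643 = 3.35%.
Difference = 0.628 − (3.35) = -2.722 pp.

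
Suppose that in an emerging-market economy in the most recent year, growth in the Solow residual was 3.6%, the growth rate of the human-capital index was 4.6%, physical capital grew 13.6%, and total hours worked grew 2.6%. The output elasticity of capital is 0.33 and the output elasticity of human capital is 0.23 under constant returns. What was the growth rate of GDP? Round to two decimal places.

Labor's share = 1 − 0.33 − 0.23 = 0.44.
Physical capital: 0.33 × 13.6 = 4.488 pp.
The human-capital index: 0.23 × 4.6 = 1.058 pp.
Total hours worked: 0.44 × 2.6 = 1.144 pp.
Output growth = 3.6 + 6.69 = 10.29%.

GDP grew 10.29%.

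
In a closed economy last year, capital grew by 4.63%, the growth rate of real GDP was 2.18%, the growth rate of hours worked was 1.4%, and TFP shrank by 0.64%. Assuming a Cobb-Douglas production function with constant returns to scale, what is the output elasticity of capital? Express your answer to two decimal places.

α = 0.44

gY = gA + α·gK + (1−α)·gL, so gY − gA − gL = α(gK − gL).
2.18 + 0.64 − 1.4 = α × (4.63 − 1.4).
1.42 = 3.23 α, so α = 0.4396.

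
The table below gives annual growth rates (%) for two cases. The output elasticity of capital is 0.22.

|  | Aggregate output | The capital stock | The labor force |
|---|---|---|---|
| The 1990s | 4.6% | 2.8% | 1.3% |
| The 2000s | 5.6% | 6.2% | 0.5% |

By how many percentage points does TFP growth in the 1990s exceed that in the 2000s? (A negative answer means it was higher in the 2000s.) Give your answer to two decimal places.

-0.88 percentage points

Labor's share = 1 − 0.22 = 0.78.
The 1990s: TFP = 4.6 − 0.616 − 1.014 = 2.97%.
The 2000s: TFP = 5.6 − 1.364 − 0.39 = 3.846%.
Difference = 2.97 − (3.846) = -0.876 pp.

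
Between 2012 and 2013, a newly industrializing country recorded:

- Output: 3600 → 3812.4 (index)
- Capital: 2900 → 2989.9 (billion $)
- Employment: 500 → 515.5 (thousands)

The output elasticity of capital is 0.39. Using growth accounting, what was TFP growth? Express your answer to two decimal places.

Output growth = (3812.4 − 3600) / 3600 = 5.9%.
Capital growth = (2989.9 − 2900) / 2900 = 3.1%.
Employment growth = (515.5 − 500) / 500 = 3.1%.
Labor's share = 1 − 0.39 = 0.61.
Capital: 0.39 × 3.1 = 1.209 pp.
Employment: 0.61 × 3.1 = 1.891 pp.
TFP growth = 5.9 − 3.1 = 2.8%.

2.80%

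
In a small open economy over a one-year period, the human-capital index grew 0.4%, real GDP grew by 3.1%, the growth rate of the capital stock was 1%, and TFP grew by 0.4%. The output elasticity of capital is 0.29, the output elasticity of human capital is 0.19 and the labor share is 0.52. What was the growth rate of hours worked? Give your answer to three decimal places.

Labor's share = 1 − 0.29 − 0.19 = 0.52.
gY = gA + 0.29×1 + 0.19×0.4 + 0.52×g.
0.52×g = 3.1 − 0.4 − 0.366 = 2.334.
g = 2.334 / 0.52 = 4.48846%.

4.488%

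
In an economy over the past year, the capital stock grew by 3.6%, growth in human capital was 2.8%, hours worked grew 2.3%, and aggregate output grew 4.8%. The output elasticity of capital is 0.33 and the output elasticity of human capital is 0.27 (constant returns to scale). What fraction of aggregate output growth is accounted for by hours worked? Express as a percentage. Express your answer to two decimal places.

19.17%

Labor's share = 1 − 0.33 − 0.27 = 0.4.
Hours worked contributed 0.4 × 2.3 = 0.92 pp.
Share of growth = 0.92 / 4.8 × 100 = 19.1667%.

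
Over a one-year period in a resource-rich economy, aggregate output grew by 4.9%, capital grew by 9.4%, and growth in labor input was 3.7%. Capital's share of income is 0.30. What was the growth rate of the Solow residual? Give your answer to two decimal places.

Labor's share = 1 − 0.3 = 0.7.
Capital: 0.3 × 9.4 = 2.82 pp.
Labor input: 0.7 × 3.7 = 2.59 pp.
TFP growth = 4.9 − 5.41 = -0.51%.

-0.51%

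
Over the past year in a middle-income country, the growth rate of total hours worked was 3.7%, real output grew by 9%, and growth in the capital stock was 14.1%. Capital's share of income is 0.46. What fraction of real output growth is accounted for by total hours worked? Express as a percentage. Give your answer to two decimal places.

22.20%

Labor's share = 1 − 0.46 = 0.54.
Total hours worked contributed 0.54 × 3.7 = 1.998 pp.
Share of growth = 1.998 / 9 × 100 = 22.2%.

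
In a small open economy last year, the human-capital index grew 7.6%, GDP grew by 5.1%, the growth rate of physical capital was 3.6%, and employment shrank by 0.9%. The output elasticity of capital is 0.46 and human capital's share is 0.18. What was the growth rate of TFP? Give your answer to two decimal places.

Labor's share = 1 − 0.46 − 0.18 = 0.36.
Physical capital: 0.46 × 3.6 = 1.656 pp.
The human-capital index: 0.18 × 7.6 = 1.368 pp.
Employment: 0.36 × (-0.9) = -0.324 pp.
TFP growth = 5.1 − 2.7 = 2.4%.

TFP growth was 2.40%.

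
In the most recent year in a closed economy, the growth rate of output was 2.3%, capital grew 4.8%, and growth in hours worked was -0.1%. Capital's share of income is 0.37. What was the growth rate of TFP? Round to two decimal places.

Labor's share = 1 − 0.37 = 0.63.
Capital: 0.37 × 4.8 = 1.776 pp.
Hours worked: 0.63 × (-0.1) = -0.063 pp.
TFP growth = 2.3 − 1.713 = 0.587%.

0.59%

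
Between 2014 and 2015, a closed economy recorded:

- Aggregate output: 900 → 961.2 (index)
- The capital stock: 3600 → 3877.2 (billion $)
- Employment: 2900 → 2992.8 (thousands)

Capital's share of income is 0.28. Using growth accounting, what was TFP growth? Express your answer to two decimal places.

Aggregate output growth = (961.2 − 900) / 900 = 6.8%.
The capital stock growth = (3877.2 − 3600) / 3600 = 7.7%.
Employment growth = (2992.8 − 2900) / 2900 = 3.2%.
Labor's share = 1 − 0.28 = 0.72.
The capital stock: 0.28 × 7.7 = 2.156 pp.
Employment: 0.72 × 3.2 = 2.304 pp.
TFP growth = 6.8 − 4.46 = 2.34%.

TFP growth was 2.34%.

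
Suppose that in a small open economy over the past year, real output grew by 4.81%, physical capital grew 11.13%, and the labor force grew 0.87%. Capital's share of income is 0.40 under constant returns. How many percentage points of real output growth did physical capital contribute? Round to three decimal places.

Contribution = share × growth = 0.4 × 11.13 = 4.452 pp.

4.452 pp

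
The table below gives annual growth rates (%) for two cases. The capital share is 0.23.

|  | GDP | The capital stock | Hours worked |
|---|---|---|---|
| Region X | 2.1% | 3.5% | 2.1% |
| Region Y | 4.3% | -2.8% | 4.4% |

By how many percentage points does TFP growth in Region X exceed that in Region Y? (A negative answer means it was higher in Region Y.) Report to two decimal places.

Labor's share = 1 − 0.23 = 0.77.
Region X: TFP = 2.1 − 0.805 − 1.617 = -0.322%.
Region Y: TFP = 4.3 + 0.644 − 3.388 = 1.556%.
Difference = -0.322 − (1.556) = -1.878 pp.

-1.88 percentage points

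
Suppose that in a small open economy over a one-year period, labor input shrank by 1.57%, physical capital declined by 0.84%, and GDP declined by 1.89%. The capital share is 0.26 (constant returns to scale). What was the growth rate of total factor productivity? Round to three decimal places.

Labor's share = 1 − 0.26 = 0.74.
Physical capital: 0.26 × (-0.84) = -0.2184 pp.
Labor input: 0.74 × (-1.57) = -1.1618 pp.
TFP growth = -1.89 + 1.3802 = -0.5098%.

-0.510%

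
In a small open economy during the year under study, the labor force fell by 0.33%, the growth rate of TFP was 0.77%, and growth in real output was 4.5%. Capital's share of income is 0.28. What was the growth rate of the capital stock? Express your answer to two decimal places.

Labor's share = 1 − 0.28 = 0.72.
gY = gA + 0.72×(-0.33) + 0.28×g.
0.28×g = 4.5 − 0.77 + 0.2376 = 3.9676.
g = 3.9676 / 0.28 = 14.17%.

14.17%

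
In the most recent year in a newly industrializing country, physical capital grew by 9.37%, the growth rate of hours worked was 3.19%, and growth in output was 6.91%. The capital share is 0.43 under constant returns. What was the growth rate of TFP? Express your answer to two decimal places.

Labor's share = 1 − 0.43 = 0.57.
Physical capital: 0.43 × 9.37 = 4.0291 pp.
Hours worked: 0.57 × 3.19 = 1.8183 pp.
TFP growth = 6.91 − 5.8474 = 1.0626%.

1.06%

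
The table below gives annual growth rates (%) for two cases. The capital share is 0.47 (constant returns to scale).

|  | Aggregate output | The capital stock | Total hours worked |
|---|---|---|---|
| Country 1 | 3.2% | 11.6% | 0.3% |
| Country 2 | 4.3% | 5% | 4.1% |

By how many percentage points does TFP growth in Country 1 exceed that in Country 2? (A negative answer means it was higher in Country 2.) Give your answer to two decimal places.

-2.19 percentage points

Labor's share = 1 − 0.47 = 0.53.
Country 1: TFP = 3.2 − 5.452 − 0.159 = -2.411%.
Country 2: TFP = 4.3 − 2.35 − 2.173 = -0.223%.
Difference = -2.411 − (-0.223) = -2.188 pp.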